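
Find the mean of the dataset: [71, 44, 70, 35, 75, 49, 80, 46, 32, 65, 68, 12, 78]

55.7692

Step 1: Sum all values: 71 + 44 + 70 + 35 + 75 + 49 + 80 + 46 + 32 + 65 + 68 + 12 + 78 = 725
Step 2: Count the number of values: n = 13
Step 3: Mean = sum / n = 725 / 13 = 55.7692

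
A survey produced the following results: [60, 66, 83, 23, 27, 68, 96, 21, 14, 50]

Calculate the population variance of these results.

727.36

Step 1: Compute the mean: (60 + 66 + 83 + 23 + 27 + 68 + 96 + 21 + 14 + 50) / 10 = 50.8
Step 2: Compute squared deviations from the mean:
  (60 - 50.8)^2 = 84.64
  (66 - 50.8)^2 = 231.04
  (83 - 50.8)^2 = 1036.84
  (23 - 50.8)^2 = 772.84
  (27 - 50.8)^2 = 566.44
  (68 - 50.8)^2 = 295.84
  (96 - 50.8)^2 = 2043.04
  (21 - 50.8)^2 = 888.04
  (14 - 50.8)^2 = 1354.24
  (50 - 50.8)^2 = 0.64
Step 3: Sum of squared deviations = 7273.6
Step 4: Population variance = 7273.6 / 10 = 727.36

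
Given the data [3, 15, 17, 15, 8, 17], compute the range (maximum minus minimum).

14

Step 1: Identify the maximum value: max = 17
Step 2: Identify the minimum value: min = 3
Step 3: Range = max - min = 17 - 3 = 14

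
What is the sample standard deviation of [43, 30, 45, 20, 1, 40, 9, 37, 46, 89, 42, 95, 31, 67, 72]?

26.7605

Step 1: Compute the mean: 44.4667
Step 2: Sum of squared deviations from the mean: 10025.7333
Step 3: Sample variance = 10025.7333 / 14 = 716.1238
Step 4: Standard deviation = sqrt(716.1238) = 26.7605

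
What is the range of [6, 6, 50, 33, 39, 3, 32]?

47

Step 1: Identify the maximum value: max = 50
Step 2: Identify the minimum value: min = 3
Step 3: Range = max - min = 50 - 3 = 47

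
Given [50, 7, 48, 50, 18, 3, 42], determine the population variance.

380.1224

Step 1: Compute the mean: (50 + 7 + 48 + 50 + 18 + 3 + 42) / 7 = 31.1429
Step 2: Compute squared deviations from the mean:
  (50 - 31.1429)^2 = 355.5918
  (7 - 31.1429)^2 = 582.8776
  (48 - 31.1429)^2 = 284.1633
  (50 - 31.1429)^2 = 355.5918
  (18 - 31.1429)^2 = 172.7347
  (3 - 31.1429)^2 = 792.0204
  (42 - 31.1429)^2 = 117.8776
Step 3: Sum of squared deviations = 2660.8571
Step 4: Population variance = 2660.8571 / 7 = 380.1224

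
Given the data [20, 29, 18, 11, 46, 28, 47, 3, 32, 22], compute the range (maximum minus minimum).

44

Step 1: Identify the maximum value: max = 47
Step 2: Identify the minimum value: min = 3
Step 3: Range = max - min = 47 - 3 = 44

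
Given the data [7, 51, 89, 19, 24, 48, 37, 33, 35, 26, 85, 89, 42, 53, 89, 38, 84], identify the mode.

89

Step 1: Count the frequency of each value:
  7: appears 1 time(s)
  19: appears 1 time(s)
  24: appears 1 time(s)
  26: appears 1 time(s)
  33: appears 1 time(s)
  35: appears 1 time(s)
  37: appears 1 time(s)
  38: appears 1 time(s)
  42: appears 1 time(s)
  48: appears 1 time(s)
  51: appears 1 time(s)
  53: appears 1 time(s)
  84: appears 1 time(s)
  85: appears 1 time(s)
  89: appears 3 time(s)
Step 2: The value 89 appears most frequently (3 times).
Step 3: Mode = 89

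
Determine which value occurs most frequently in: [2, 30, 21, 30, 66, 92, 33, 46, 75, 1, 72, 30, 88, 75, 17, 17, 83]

30

Step 1: Count the frequency of each value:
  1: appears 1 time(s)
  2: appears 1 time(s)
  17: appears 2 time(s)
  21: appears 1 time(s)
  30: appears 3 time(s)
  33: appears 1 time(s)
  46: appears 1 time(s)
  66: appears 1 time(s)
  72: appears 1 time(s)
  75: appears 2 time(s)
  83: appears 1 time(s)
  88: appears 1 time(s)
  92: appears 1 time(s)
Step 2: The value 30 appears most frequently (3 times).
Step 3: Mode = 30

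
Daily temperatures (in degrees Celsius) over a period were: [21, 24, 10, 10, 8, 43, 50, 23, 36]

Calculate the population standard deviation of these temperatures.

14.2595

Step 1: Compute the mean: 25
Step 2: Sum of squared deviations from the mean: 1830
Step 3: Population variance = 1830 / 9 = 203.3333
Step 4: Standard deviation = sqrt(203.3333) = 14.2595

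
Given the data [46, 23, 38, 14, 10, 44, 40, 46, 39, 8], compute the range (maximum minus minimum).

38

Step 1: Identify the maximum value: max = 46
Step 2: Identify the minimum value: min = 8
Step 3: Range = max - min = 46 - 8 = 38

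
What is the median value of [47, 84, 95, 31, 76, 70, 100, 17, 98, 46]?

73

Step 1: Sort the data in ascending order: [17, 31, 46, 47, 70, 76, 84, 95, 98, 100]
Step 2: The number of values is n = 10.
Step 3: Since n is even, the median is the average of positions 5 and 6:
  Median = (70 + 76) / 2 = 73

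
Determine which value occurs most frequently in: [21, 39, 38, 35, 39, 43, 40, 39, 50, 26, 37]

39

Step 1: Count the frequency of each value:
  21: appears 1 time(s)
  26: appears 1 time(s)
  35: appears 1 time(s)
  37: appears 1 time(s)
  38: appears 1 time(s)
  39: appears 3 time(s)
  40: appears 1 time(s)
  43: appears 1 time(s)
  50: appears 1 time(s)
Step 2: The value 39 appears most frequently (3 times).
Step 3: Mode = 39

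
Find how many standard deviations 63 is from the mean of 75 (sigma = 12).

-1

Step 1: Recall the z-score formula: z = (x - mu) / sigma
Step 2: Substitute values: z = (63 - 75) / 12
Step 3: z = -12 / 12 = -1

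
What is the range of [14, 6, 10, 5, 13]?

9

Step 1: Identify the maximum value: max = 14
Step 2: Identify the minimum value: min = 5
Step 3: Range = max - min = 14 - 5 = 9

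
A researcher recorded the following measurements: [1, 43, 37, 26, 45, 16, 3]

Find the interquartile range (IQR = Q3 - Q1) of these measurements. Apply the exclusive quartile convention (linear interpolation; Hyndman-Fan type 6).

40

Step 1: Sort the data: [1, 3, 16, 26, 37, 43, 45]
Step 2: n = 7
Step 3: Using the exclusive quartile method:
  Q1 = 3
  Q2 (median) = 26
  Q3 = 43
  IQR = Q3 - Q1 = 43 - 3 = 40
Step 4: IQR = 40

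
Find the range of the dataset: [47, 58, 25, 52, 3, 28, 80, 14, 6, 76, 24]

77

Step 1: Identify the maximum value: max = 80
Step 2: Identify the minimum value: min = 3
Step 3: Range = max - min = 80 - 3 = 77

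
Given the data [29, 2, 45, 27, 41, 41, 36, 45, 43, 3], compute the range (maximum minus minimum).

43

Step 1: Identify the maximum value: max = 45
Step 2: Identify the minimum value: min = 2
Step 3: Range = max - min = 45 - 2 = 43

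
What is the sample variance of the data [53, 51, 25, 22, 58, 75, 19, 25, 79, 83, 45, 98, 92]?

773.6923

Step 1: Compute the mean: (53 + 51 + 25 + 22 + 58 + 75 + 19 + 25 + 79 + 83 + 45 + 98 + 92) / 13 = 55.7692
Step 2: Compute squared deviations from the mean:
  (53 - 55.7692)^2 = 7.6686
  (51 - 55.7692)^2 = 22.7456
  (25 - 55.7692)^2 = 946.7456
  (22 - 55.7692)^2 = 1140.3609
  (58 - 55.7692)^2 = 4.9763
  (75 - 55.7692)^2 = 369.8225
  (19 - 55.7692)^2 = 1351.9763
  (25 - 55.7692)^2 = 946.7456
  (79 - 55.7692)^2 = 539.6686
  (83 - 55.7692)^2 = 741.5148
  (45 - 55.7692)^2 = 115.9763
  (98 - 55.7692)^2 = 1783.4379
  (92 - 55.7692)^2 = 1312.6686
Step 3: Sum of squared deviations = 9284.3077
Step 4: Sample variance = 9284.3077 / 12 = 773.6923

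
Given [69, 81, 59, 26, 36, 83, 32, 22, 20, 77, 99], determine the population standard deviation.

27.1978

Step 1: Compute the mean: 54.9091
Step 2: Sum of squared deviations from the mean: 8136.9091
Step 3: Population variance = 8136.9091 / 11 = 739.719
Step 4: Standard deviation = sqrt(739.719) = 27.1978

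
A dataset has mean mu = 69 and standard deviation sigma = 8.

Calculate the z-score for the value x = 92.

2.875

Step 1: Recall the z-score formula: z = (x - mu) / sigma
Step 2: Substitute values: z = (92 - 69) / 8
Step 3: z = 23 / 8 = 2.875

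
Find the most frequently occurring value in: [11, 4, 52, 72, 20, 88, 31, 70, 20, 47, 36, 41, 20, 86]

20

Step 1: Count the frequency of each value:
  4: appears 1 time(s)
  11: appears 1 time(s)
  20: appears 3 time(s)
  31: appears 1 time(s)
  36: appears 1 time(s)
  41: appears 1 time(s)
  47: appears 1 time(s)
  52: appears 1 time(s)
  70: appears 1 time(s)
  72: appears 1 time(s)
  86: appears 1 time(s)
  88: appears 1 time(s)
Step 2: The value 20 appears most frequently (3 times).
Step 3: Mode = 20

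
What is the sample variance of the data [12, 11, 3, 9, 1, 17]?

35.3667

Step 1: Compute the mean: (12 + 11 + 3 + 9 + 1 + 17) / 6 = 8.8333
Step 2: Compute squared deviations from the mean:
  (12 - 8.8333)^2 = 10.0278
  (11 - 8.8333)^2 = 4.6944
  (3 - 8.8333)^2 = 34.0278
  (9 - 8.8333)^2 = 0.0278
  (1 - 8.8333)^2 = 61.3611
  (17 - 8.8333)^2 = 66.6944
Step 3: Sum of squared deviations = 176.8333
Step 4: Sample variance = 176.8333 / 5 = 35.3667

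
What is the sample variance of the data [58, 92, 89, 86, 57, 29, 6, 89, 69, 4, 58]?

1044.4909

Step 1: Compute the mean: (58 + 92 + 89 + 86 + 57 + 29 + 6 + 89 + 69 + 4 + 58) / 11 = 57.9091
Step 2: Compute squared deviations from the mean:
  (58 - 57.9091)^2 = 0.0083
  (92 - 57.9091)^2 = 1162.1901
  (89 - 57.9091)^2 = 966.6446
  (86 - 57.9091)^2 = 789.0992
  (57 - 57.9091)^2 = 0.8264
  (29 - 57.9091)^2 = 835.7355
  (6 - 57.9091)^2 = 2694.5537
  (89 - 57.9091)^2 = 966.6446
  (69 - 57.9091)^2 = 123.0083
  (4 - 57.9091)^2 = 2906.1901
  (58 - 57.9091)^2 = 0.0083
Step 3: Sum of squared deviations = 10444.9091
Step 4: Sample variance = 10444.9091 / 10 = 1044.4909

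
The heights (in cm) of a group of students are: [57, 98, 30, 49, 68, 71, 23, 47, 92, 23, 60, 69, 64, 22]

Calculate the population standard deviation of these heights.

23.6195

Step 1: Compute the mean: 55.2143
Step 2: Sum of squared deviations from the mean: 7810.3571
Step 3: Population variance = 7810.3571 / 14 = 557.8827
Step 4: Standard deviation = sqrt(557.8827) = 23.6195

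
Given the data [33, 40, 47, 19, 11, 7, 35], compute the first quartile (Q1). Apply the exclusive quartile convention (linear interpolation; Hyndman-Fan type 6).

11

Step 1: Sort the data: [7, 11, 19, 33, 35, 40, 47]
Step 2: n = 7
Step 3: Using the exclusive quartile method:
  Q1 = 11
  Q2 (median) = 33
  Q3 = 40
  IQR = Q3 - Q1 = 40 - 11 = 29
Step 4: Q1 = 11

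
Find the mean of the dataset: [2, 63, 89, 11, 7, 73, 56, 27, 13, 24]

36.5

Step 1: Sum all values: 2 + 63 + 89 + 11 + 7 + 73 + 56 + 27 + 13 + 24 = 365
Step 2: Count the number of values: n = 10
Step 3: Mean = sum / n = 365 / 10 = 36.5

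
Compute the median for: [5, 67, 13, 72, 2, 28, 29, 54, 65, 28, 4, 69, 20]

28

Step 1: Sort the data in ascending order: [2, 4, 5, 13, 20, 28, 28, 29, 54, 65, 67, 69, 72]
Step 2: The number of values is n = 13.
Step 3: Since n is odd, the median is the middle value at position 7: 28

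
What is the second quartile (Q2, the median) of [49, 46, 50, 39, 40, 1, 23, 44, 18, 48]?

42

Step 1: Sort the data: [1, 18, 23, 39, 40, 44, 46, 48, 49, 50]
Step 2: n = 10
Step 3: Q2 is the median. Since n is even, it is the average of the values at positions 5 and 6:
  Q2 = (40 + 44) / 2 = 42
Step 4: Q2 = 42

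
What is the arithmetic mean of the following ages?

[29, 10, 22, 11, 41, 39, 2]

22

Step 1: Sum all values: 29 + 10 + 22 + 11 + 41 + 39 + 2 = 154
Step 2: Count the number of values: n = 7
Step 3: Mean = sum / n = 154 / 7 = 22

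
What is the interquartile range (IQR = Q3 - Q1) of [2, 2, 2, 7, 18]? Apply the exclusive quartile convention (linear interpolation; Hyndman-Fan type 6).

10.5

Step 1: Sort the data: [2, 2, 2, 7, 18]
Step 2: n = 5
Step 3: Using the exclusive quartile method:
  Q1 = 2
  Q2 (median) = 2
  Q3 = 12.5
  IQR = Q3 - Q1 = 12.5 - 2 = 10.5
Step 4: IQR = 10.5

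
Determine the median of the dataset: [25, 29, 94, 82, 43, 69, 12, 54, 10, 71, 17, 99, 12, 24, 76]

43

Step 1: Sort the data in ascending order: [10, 12, 12, 17, 24, 25, 29, 43, 54, 69, 71, 76, 82, 94, 99]
Step 2: The number of values is n = 15.
Step 3: Since n is odd, the median is the middle value at position 8: 43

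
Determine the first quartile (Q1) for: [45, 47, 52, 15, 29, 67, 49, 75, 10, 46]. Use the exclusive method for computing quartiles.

25.5

Step 1: Sort the data: [10, 15, 29, 45, 46, 47, 49, 52, 67, 75]
Step 2: n = 10
Step 3: Using the exclusive quartile method:
  Q1 = 25.5
  Q2 (median) = 46.5
  Q3 = 55.75
  IQR = Q3 - Q1 = 55.75 - 25.5 = 30.25
Step 4: Q1 = 25.5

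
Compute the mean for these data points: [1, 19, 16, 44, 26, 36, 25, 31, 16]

23.7778

Step 1: Sum all values: 1 + 19 + 16 + 44 + 26 + 36 + 25 + 31 + 16 = 214
Step 2: Count the number of values: n = 9
Step 3: Mean = sum / n = 214 / 9 = 23.7778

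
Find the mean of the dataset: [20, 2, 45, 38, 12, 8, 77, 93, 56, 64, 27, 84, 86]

47.0769

Step 1: Sum all values: 20 + 2 + 45 + 38 + 12 + 8 + 77 + 93 + 56 + 64 + 27 + 84 + 86 = 612
Step 2: Count the number of values: n = 13
Step 3: Mean = sum / n = 612 / 13 = 47.0769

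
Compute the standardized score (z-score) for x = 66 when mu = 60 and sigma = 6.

1

Step 1: Recall the z-score formula: z = (x - mu) / sigma
Step 2: Substitute values: z = (66 - 60) / 6
Step 3: z = 6 / 6 = 1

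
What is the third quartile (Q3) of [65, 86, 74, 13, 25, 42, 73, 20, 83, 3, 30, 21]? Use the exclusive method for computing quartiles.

73.75

Step 1: Sort the data: [3, 13, 20, 21, 25, 30, 42, 65, 73, 74, 83, 86]
Step 2: n = 12
Step 3: Using the exclusive quartile method:
  Q1 = 20.25
  Q2 (median) = 36
  Q3 = 73.75
  IQR = Q3 - Q1 = 73.75 - 20.25 = 53.5
Step 4: Q3 = 73.75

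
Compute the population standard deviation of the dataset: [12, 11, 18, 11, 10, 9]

2.9107

Step 1: Compute the mean: 11.8333
Step 2: Sum of squared deviations from the mean: 50.8333
Step 3: Population variance = 50.8333 / 6 = 8.4722
Step 4: Standard deviation = sqrt(8.4722) = 2.9107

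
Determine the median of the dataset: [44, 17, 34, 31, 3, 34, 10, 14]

24

Step 1: Sort the data in ascending order: [3, 10, 14, 17, 31, 34, 34, 44]
Step 2: The number of values is n = 8.
Step 3: Since n is even, the median is the average of positions 4 and 5:
  Median = (17 + 31) / 2 = 24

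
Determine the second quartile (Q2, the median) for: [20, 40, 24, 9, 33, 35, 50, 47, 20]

33

Step 1: Sort the data: [9, 20, 20, 24, 33, 35, 40, 47, 50]
Step 2: n = 9
Step 3: Q2 is the median. Since n is odd, it is the middle value at position 5: 33
Step 4: Q2 = 33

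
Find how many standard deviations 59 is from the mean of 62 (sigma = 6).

-0.5

Step 1: Recall the z-score formula: z = (x - mu) / sigma
Step 2: Substitute values: z = (59 - 62) / 6
Step 3: z = -3 / 6 = -0.5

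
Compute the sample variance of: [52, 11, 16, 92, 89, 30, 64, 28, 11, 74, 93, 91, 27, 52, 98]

1078.8857

Step 1: Compute the mean: (52 + 11 + 16 + 92 + 89 + 30 + 64 + 28 + 11 + 74 + 93 + 91 + 27 + 52 + 98) / 15 = 55.2
Step 2: Compute squared deviations from the mean:
  (52 - 55.2)^2 = 10.24
  (11 - 55.2)^2 = 1953.64
  (16 - 55.2)^2 = 1536.64
  (92 - 55.2)^2 = 1354.24
  (89 - 55.2)^2 = 1142.44
  (30 - 55.2)^2 = 635.04
  (64 - 55.2)^2 = 77.44
  (28 - 55.2)^2 = 739.84
  (11 - 55.2)^2 = 1953.64
  (74 - 55.2)^2 = 353.44
  (93 - 55.2)^2 = 1428.84
  (91 - 55.2)^2 = 1281.64
  (27 - 55.2)^2 = 795.24
  (52 - 55.2)^2 = 10.24
  (98 - 55.2)^2 = 1831.84
Step 3: Sum of squared deviations = 15104.4
Step 4: Sample variance = 15104.4 / 14 = 1078.8857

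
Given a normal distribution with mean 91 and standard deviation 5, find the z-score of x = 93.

0.4

Step 1: Recall the z-score formula: z = (x - mu) / sigma
Step 2: Substitute values: z = (93 - 91) / 5
Step 3: z = 2 / 5 = 0.4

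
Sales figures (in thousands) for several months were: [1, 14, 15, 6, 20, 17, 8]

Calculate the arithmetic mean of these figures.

11.5714

Step 1: Sum all values: 1 + 14 + 15 + 6 + 20 + 17 + 8 = 81
Step 2: Count the number of values: n = 7
Step 3: Mean = sum / n = 81 / 7 = 11.5714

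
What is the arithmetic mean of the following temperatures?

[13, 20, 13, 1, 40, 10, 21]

16.8571

Step 1: Sum all values: 13 + 20 + 13 + 1 + 40 + 10 + 21 = 118
Step 2: Count the number of values: n = 7
Step 3: Mean = sum / n = 118 / 7 = 16.8571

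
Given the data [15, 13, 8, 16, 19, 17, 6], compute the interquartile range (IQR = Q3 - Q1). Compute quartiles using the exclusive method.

9

Step 1: Sort the data: [6, 8, 13, 15, 16, 17, 19]
Step 2: n = 7
Step 3: Using the exclusive quartile method:
  Q1 = 8
  Q2 (median) = 15
  Q3 = 17
  IQR = Q3 - Q1 = 17 - 8 = 9
Step 4: IQR = 9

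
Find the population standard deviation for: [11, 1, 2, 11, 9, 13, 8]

4.2905

Step 1: Compute the mean: 7.8571
Step 2: Sum of squared deviations from the mean: 128.8571
Step 3: Population variance = 128.8571 / 7 = 18.4082
Step 4: Standard deviation = sqrt(18.4082) = 4.2905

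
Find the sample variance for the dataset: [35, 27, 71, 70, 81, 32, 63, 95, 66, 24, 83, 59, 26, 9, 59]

667.6667

Step 1: Compute the mean: (35 + 27 + 71 + 70 + 81 + 32 + 63 + 95 + 66 + 24 + 83 + 59 + 26 + 9 + 59) / 15 = 53.3333
Step 2: Compute squared deviations from the mean:
  (35 - 53.3333)^2 = 336.1111
  (27 - 53.3333)^2 = 693.4444
  (71 - 53.3333)^2 = 312.1111
  (70 - 53.3333)^2 = 277.7778
  (81 - 53.3333)^2 = 765.4444
  (32 - 53.3333)^2 = 455.1111
  (63 - 53.3333)^2 = 93.4444
  (95 - 53.3333)^2 = 1736.1111
  (66 - 53.3333)^2 = 160.4444
  (24 - 53.3333)^2 = 860.4444
  (83 - 53.3333)^2 = 880.1111
  (59 - 53.3333)^2 = 32.1111
  (26 - 53.3333)^2 = 747.1111
  (9 - 53.3333)^2 = 1965.4444
  (59 - 53.3333)^2 = 32.1111
Step 3: Sum of squared deviations = 9347.3333
Step 4: Sample variance = 9347.3333 / 14 = 667.6667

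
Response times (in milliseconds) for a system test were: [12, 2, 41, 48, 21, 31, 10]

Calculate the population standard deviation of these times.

15.792

Step 1: Compute the mean: 23.5714
Step 2: Sum of squared deviations from the mean: 1745.7143
Step 3: Population variance = 1745.7143 / 7 = 249.3878
Step 4: Standard deviation = sqrt(249.3878) = 15.792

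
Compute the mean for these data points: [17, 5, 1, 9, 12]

8.8

Step 1: Sum all values: 17 + 5 + 1 + 9 + 12 = 44
Step 2: Count the number of values: n = 5
Step 3: Mean = sum / n = 44 / 5 = 8.8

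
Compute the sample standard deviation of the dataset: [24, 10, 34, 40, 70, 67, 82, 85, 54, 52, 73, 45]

23.4249

Step 1: Compute the mean: 53
Step 2: Sum of squared deviations from the mean: 6036
Step 3: Sample variance = 6036 / 11 = 548.7273
Step 4: Standard deviation = sqrt(548.7273) = 23.4249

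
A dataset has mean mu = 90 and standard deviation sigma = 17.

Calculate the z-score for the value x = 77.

-0.7647

Step 1: Recall the z-score formula: z = (x - mu) / sigma
Step 2: Substitute values: z = (77 - 90) / 17
Step 3: z = -13 / 17 = -0.7647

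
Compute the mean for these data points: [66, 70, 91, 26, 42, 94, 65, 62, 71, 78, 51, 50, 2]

59.0769

Step 1: Sum all values: 66 + 70 + 91 + 26 + 42 + 94 + 65 + 62 + 71 + 78 + 51 + 50 + 2 = 768
Step 2: Count the number of values: n = 13
Step 3: Mean = sum / n = 768 / 13 = 59.0769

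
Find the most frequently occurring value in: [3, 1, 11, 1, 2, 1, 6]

1

Step 1: Count the frequency of each value:
  1: appears 3 time(s)
  2: appears 1 time(s)
  3: appears 1 time(s)
  6: appears 1 time(s)
  11: appears 1 time(s)
Step 2: The value 1 appears most frequently (3 times).
Step 3: Mode = 1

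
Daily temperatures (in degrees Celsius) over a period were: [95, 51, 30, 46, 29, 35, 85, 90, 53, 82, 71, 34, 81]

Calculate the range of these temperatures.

66

Step 1: Identify the maximum value: max = 95
Step 2: Identify the minimum value: min = 29
Step 3: Range = max - min = 95 - 29 = 66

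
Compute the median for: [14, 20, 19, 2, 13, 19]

16.5

Step 1: Sort the data in ascending order: [2, 13, 14, 19, 19, 20]
Step 2: The number of values is n = 6.
Step 3: Since n is even, the median is the average of positions 3 and 4:
  Median = (14 + 19) / 2 = 16.5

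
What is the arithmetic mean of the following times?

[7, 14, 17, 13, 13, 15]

13.1667

Step 1: Sum all values: 7 + 14 + 17 + 13 + 13 + 15 = 79
Step 2: Count the number of values: n = 6
Step 3: Mean = sum / n = 79 / 6 = 13.1667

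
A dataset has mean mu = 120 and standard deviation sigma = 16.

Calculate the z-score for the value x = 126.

0.375

Step 1: Recall the z-score formula: z = (x - mu) / sigma
Step 2: Substitute values: z = (126 - 120) / 16
Step 3: z = 6 / 16 = 0.375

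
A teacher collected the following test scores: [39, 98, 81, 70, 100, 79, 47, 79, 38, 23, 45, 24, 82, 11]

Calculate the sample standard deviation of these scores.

29.2665

Step 1: Compute the mean: 58.2857
Step 2: Sum of squared deviations from the mean: 11134.8571
Step 3: Sample variance = 11134.8571 / 13 = 856.5275
Step 4: Standard deviation = sqrt(856.5275) = 29.2665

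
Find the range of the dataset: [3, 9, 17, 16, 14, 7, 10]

14

Step 1: Identify the maximum value: max = 17
Step 2: Identify the minimum value: min = 3
Step 3: Range = max - min = 17 - 3 = 14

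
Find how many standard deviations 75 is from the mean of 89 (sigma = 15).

-0.9333

Step 1: Recall the z-score formula: z = (x - mu) / sigma
Step 2: Substitute values: z = (75 - 89) / 15
Step 3: z = -14 / 15 = -0.9333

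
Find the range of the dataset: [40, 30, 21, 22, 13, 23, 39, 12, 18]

28

Step 1: Identify the maximum value: max = 40
Step 2: Identify the minimum value: min = 12
Step 3: Range = max - min = 40 - 12 = 28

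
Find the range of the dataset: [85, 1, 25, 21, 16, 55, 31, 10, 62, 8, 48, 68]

84

Step 1: Identify the maximum value: max = 85
Step 2: Identify the minimum value: min = 1
Step 3: Range = max - min = 85 - 1 = 84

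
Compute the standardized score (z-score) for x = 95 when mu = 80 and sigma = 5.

3

Step 1: Recall the z-score formula: z = (x - mu) / sigma
Step 2: Substitute values: z = (95 - 80) / 5
Step 3: z = 15 / 5 = 3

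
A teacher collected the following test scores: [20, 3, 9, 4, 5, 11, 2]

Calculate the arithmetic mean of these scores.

7.7143

Step 1: Sum all values: 20 + 3 + 9 + 4 + 5 + 11 + 2 = 54
Step 2: Count the number of values: n = 7
Step 3: Mean = sum / n = 54 / 7 = 7.7143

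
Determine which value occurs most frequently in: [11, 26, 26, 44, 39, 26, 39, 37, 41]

26

Step 1: Count the frequency of each value:
  11: appears 1 time(s)
  26: appears 3 time(s)
  37: appears 1 time(s)
  39: appears 2 time(s)
  41: appears 1 time(s)
  44: appears 1 time(s)
Step 2: The value 26 appears most frequently (3 times).
Step 3: Mode = 26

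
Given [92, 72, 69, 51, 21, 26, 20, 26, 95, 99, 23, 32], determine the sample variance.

993.2424

Step 1: Compute the mean: (92 + 72 + 69 + 51 + 21 + 26 + 20 + 26 + 95 + 99 + 23 + 32) / 12 = 52.1667
Step 2: Compute squared deviations from the mean:
  (92 - 52.1667)^2 = 1586.6944
  (72 - 52.1667)^2 = 393.3611
  (69 - 52.1667)^2 = 283.3611
  (51 - 52.1667)^2 = 1.3611
  (21 - 52.1667)^2 = 971.3611
  (26 - 52.1667)^2 = 684.6944
  (20 - 52.1667)^2 = 1034.6944
  (26 - 52.1667)^2 = 684.6944
  (95 - 52.1667)^2 = 1834.6944
  (99 - 52.1667)^2 = 2193.3611
  (23 - 52.1667)^2 = 850.6944
  (32 - 52.1667)^2 = 406.6944
Step 3: Sum of squared deviations = 10925.6667
Step 4: Sample variance = 10925.6667 / 11 = 993.2424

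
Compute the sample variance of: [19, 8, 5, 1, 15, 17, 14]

44.9048

Step 1: Compute the mean: (19 + 8 + 5 + 1 + 15 + 17 + 14) / 7 = 11.2857
Step 2: Compute squared deviations from the mean:
  (19 - 11.2857)^2 = 59.5102
  (8 - 11.2857)^2 = 10.7959
  (5 - 11.2857)^2 = 39.5102
  (1 - 11.2857)^2 = 105.7959
  (15 - 11.2857)^2 = 13.7959
  (17 - 11.2857)^2 = 32.6531
  (14 - 11.2857)^2 = 7.3673
Step 3: Sum of squared deviations = 269.4286
Step 4: Sample variance = 269.4286 / 6 = 44.9048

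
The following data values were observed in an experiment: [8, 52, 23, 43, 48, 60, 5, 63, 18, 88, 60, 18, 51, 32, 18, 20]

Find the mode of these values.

18

Step 1: Count the frequency of each value:
  5: appears 1 time(s)
  8: appears 1 time(s)
  18: appears 3 time(s)
  20: appears 1 time(s)
  23: appears 1 time(s)
  32: appears 1 time(s)
  43: appears 1 time(s)
  48: appears 1 time(s)
  51: appears 1 time(s)
  52: appears 1 time(s)
  60: appears 2 time(s)
  63: appears 1 time(s)
  88: appears 1 time(s)
Step 2: The value 18 appears most frequently (3 times).
Step 3: Mode = 18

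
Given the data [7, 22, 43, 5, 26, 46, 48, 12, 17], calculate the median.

22

Step 1: Sort the data in ascending order: [5, 7, 12, 17, 22, 26, 43, 46, 48]
Step 2: The number of values is n = 9.
Step 3: Since n is odd, the median is the middle value at position 5: 22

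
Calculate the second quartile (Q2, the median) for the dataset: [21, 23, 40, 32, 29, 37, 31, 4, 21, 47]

30

Step 1: Sort the data: [4, 21, 21, 23, 29, 31, 32, 37, 40, 47]
Step 2: n = 10
Step 3: Q2 is the median. Since n is even, it is the average of the values at positions 5 and 6:
  Q2 = (29 + 31) / 2 = 30
Step 4: Q2 = 30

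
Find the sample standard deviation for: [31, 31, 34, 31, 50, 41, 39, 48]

7.7171

Step 1: Compute the mean: 38.125
Step 2: Sum of squared deviations from the mean: 416.875
Step 3: Sample variance = 416.875 / 7 = 59.5536
Step 4: Standard deviation = sqrt(59.5536) = 7.7171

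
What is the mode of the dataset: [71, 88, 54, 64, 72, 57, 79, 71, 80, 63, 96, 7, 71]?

71

Step 1: Count the frequency of each value:
  7: appears 1 time(s)
  54: appears 1 time(s)
  57: appears 1 time(s)
  63: appears 1 time(s)
  64: appears 1 time(s)
  71: appears 3 time(s)
  72: appears 1 time(s)
  79: appears 1 time(s)
  80: appears 1 time(s)
  88: appears 1 time(s)
  96: appears 1 time(s)
Step 2: The value 71 appears most frequently (3 times).
Step 3: Mode = 71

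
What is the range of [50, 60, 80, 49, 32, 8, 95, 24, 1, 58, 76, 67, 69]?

94

Step 1: Identify the maximum value: max = 95
Step 2: Identify the minimum value: min = 1
Step 3: Range = max - min = 95 - 1 = 94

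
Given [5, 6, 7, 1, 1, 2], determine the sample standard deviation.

2.6583

Step 1: Compute the mean: 3.6667
Step 2: Sum of squared deviations from the mean: 35.3333
Step 3: Sample variance = 35.3333 / 5 = 7.0667
Step 4: Standard deviation = sqrt(7.0667) = 2.6583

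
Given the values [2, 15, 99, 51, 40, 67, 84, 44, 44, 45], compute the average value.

49.1

Step 1: Sum all values: 2 + 15 + 99 + 51 + 40 + 67 + 84 + 44 + 44 + 45 = 491
Step 2: Count the number of values: n = 10
Step 3: Mean = sum / n = 491 / 10 = 49.1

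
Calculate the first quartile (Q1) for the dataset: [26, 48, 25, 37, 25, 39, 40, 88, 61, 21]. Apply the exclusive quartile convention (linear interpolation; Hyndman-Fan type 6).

25

Step 1: Sort the data: [21, 25, 25, 26, 37, 39, 40, 48, 61, 88]
Step 2: n = 10
Step 3: Using the exclusive quartile method:
  Q1 = 25
  Q2 (median) = 38
  Q3 = 51.25
  IQR = Q3 - Q1 = 51.25 - 25 = 26.25
Step 4: Q1 = 25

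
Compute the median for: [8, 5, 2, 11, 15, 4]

6.5

Step 1: Sort the data in ascending order: [2, 4, 5, 8, 11, 15]
Step 2: The number of values is n = 6.
Step 3: Since n is even, the median is the average of positions 3 and 4:
  Median = (5 + 8) / 2 = 6.5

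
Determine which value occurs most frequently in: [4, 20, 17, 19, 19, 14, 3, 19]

19

Step 1: Count the frequency of each value:
  3: appears 1 time(s)
  4: appears 1 time(s)
  14: appears 1 time(s)
  17: appears 1 time(s)
  19: appears 3 time(s)
  20: appears 1 time(s)
Step 2: The value 19 appears most frequently (3 times).
Step 3: Mode = 19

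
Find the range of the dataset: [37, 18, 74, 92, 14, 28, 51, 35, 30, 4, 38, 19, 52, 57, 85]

88

Step 1: Identify the maximum value: max = 92
Step 2: Identify the minimum value: min = 4
Step 3: Range = max - min = 92 - 4 = 88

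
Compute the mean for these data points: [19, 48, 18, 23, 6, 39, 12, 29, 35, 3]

23.2

Step 1: Sum all values: 19 + 48 + 18 + 23 + 6 + 39 + 12 + 29 + 35 + 3 = 232
Step 2: Count the number of values: n = 10
Step 3: Mean = sum / n = 232 / 10 = 23.2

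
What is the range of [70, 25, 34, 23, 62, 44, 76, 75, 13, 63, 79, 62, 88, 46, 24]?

75

Step 1: Identify the maximum value: max = 88
Step 2: Identify the minimum value: min = 13
Step 3: Range = max - min = 88 - 13 = 75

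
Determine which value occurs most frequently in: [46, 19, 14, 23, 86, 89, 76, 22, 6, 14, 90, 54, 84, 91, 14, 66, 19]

14

Step 1: Count the frequency of each value:
  6: appears 1 time(s)
  14: appears 3 time(s)
  19: appears 2 time(s)
  22: appears 1 time(s)
  23: appears 1 time(s)
  46: appears 1 time(s)
  54: appears 1 time(s)
  66: appears 1 time(s)
  76: appears 1 time(s)
  84: appears 1 time(s)
  86: appears 1 time(s)
  89: appears 1 time(s)
  90: appears 1 time(s)
  91: appears 1 time(s)
Step 2: The value 14 appears most frequently (3 times).
Step 3: Mode = 14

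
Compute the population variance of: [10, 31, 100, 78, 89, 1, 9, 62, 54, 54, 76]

1062.0165

Step 1: Compute the mean: (10 + 31 + 100 + 78 + 89 + 1 + 9 + 62 + 54 + 54 + 76) / 11 = 51.2727
Step 2: Compute squared deviations from the mean:
  (10 - 51.2727)^2 = 1703.438
  (31 - 51.2727)^2 = 410.9835
  (100 - 51.2727)^2 = 2374.3471
  (78 - 51.2727)^2 = 714.3471
  (89 - 51.2727)^2 = 1423.3471
  (1 - 51.2727)^2 = 2527.3471
  (9 - 51.2727)^2 = 1786.9835
  (62 - 51.2727)^2 = 115.0744
  (54 - 51.2727)^2 = 7.438
  (54 - 51.2727)^2 = 7.438
  (76 - 51.2727)^2 = 611.438
Step 3: Sum of squared deviations = 11682.1818
Step 4: Population variance = 11682.1818 / 11 = 1062.0165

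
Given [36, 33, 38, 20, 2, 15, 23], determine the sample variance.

167.1429

Step 1: Compute the mean: (36 + 33 + 38 + 20 + 2 + 15 + 23) / 7 = 23.8571
Step 2: Compute squared deviations from the mean:
  (36 - 23.8571)^2 = 147.449
  (33 - 23.8571)^2 = 83.5918
  (38 - 23.8571)^2 = 200.0204
  (20 - 23.8571)^2 = 14.8776
  (2 - 23.8571)^2 = 477.7347
  (15 - 23.8571)^2 = 78.449
  (23 - 23.8571)^2 = 0.7347
Step 3: Sum of squared deviations = 1002.8571
Step 4: Sample variance = 1002.8571 / 6 = 167.1429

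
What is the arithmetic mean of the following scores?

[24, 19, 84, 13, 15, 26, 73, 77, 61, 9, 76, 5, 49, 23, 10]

37.6

Step 1: Sum all values: 24 + 19 + 84 + 13 + 15 + 26 + 73 + 77 + 61 + 9 + 76 + 5 + 49 + 23 + 10 = 564
Step 2: Count the number of values: n = 15
Step 3: Mean = sum / n = 564 / 15 = 37.6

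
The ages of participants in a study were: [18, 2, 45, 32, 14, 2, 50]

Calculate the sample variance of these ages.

380.2381

Step 1: Compute the mean: (18 + 2 + 45 + 32 + 14 + 2 + 50) / 7 = 23.2857
Step 2: Compute squared deviations from the mean:
  (18 - 23.2857)^2 = 27.9388
  (2 - 23.2857)^2 = 453.0816
  (45 - 23.2857)^2 = 471.5102
  (32 - 23.2857)^2 = 75.9388
  (14 - 23.2857)^2 = 86.2245
  (2 - 23.2857)^2 = 453.0816
  (50 - 23.2857)^2 = 713.6531
Step 3: Sum of squared deviations = 2281.4286
Step 4: Sample variance = 2281.4286 / 6 = 380.2381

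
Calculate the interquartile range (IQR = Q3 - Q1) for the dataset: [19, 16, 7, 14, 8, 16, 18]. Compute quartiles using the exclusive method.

10

Step 1: Sort the data: [7, 8, 14, 16, 16, 18, 19]
Step 2: n = 7
Step 3: Using the exclusive quartile method:
  Q1 = 8
  Q2 (median) = 16
  Q3 = 18
  IQR = Q3 - Q1 = 18 - 8 = 10
Step 4: IQR = 10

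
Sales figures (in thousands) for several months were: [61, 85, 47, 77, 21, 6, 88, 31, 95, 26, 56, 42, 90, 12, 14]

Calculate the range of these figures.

89

Step 1: Identify the maximum value: max = 95
Step 2: Identify the minimum value: min = 6
Step 3: Range = max - min = 95 - 6 = 89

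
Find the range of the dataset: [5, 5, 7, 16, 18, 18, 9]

13

Step 1: Identify the maximum value: max = 18
Step 2: Identify the minimum value: min = 5
Step 3: Range = max - min = 18 - 5 = 13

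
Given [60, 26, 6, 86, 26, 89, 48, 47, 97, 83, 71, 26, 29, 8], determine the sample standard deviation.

31.0554

Step 1: Compute the mean: 50.1429
Step 2: Sum of squared deviations from the mean: 12537.7143
Step 3: Sample variance = 12537.7143 / 13 = 964.4396
Step 4: Standard deviation = sqrt(964.4396) = 31.0554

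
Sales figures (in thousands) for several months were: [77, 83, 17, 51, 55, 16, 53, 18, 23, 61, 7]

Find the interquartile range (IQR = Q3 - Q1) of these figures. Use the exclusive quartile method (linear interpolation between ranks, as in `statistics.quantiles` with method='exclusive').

44

Step 1: Sort the data: [7, 16, 17, 18, 23, 51, 53, 55, 61, 77, 83]
Step 2: n = 11
Step 3: Using the exclusive quartile method:
  Q1 = 17
  Q2 (median) = 51
  Q3 = 61
  IQR = Q3 - Q1 = 61 - 17 = 44
Step 4: IQR = 44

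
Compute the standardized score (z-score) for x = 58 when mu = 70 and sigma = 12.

-1

Step 1: Recall the z-score formula: z = (x - mu) / sigma
Step 2: Substitute values: z = (58 - 70) / 12
Step 3: z = -12 / 12 = -1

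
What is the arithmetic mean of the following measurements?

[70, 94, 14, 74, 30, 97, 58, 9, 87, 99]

63.2

Step 1: Sum all values: 70 + 94 + 14 + 74 + 30 + 97 + 58 + 9 + 87 + 99 = 632
Step 2: Count the number of values: n = 10
Step 3: Mean = sum / n = 632 / 10 = 63.2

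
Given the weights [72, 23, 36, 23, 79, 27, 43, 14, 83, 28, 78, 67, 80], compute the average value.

50.2308

Step 1: Sum all values: 72 + 23 + 36 + 23 + 79 + 27 + 43 + 14 + 83 + 28 + 78 + 67 + 80 = 653
Step 2: Count the number of values: n = 13
Step 3: Mean = sum / n = 653 / 13 = 50.2308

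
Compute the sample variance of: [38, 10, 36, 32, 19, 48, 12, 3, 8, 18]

228.0444

Step 1: Compute the mean: (38 + 10 + 36 + 32 + 19 + 48 + 12 + 3 + 8 + 18) / 10 = 22.4
Step 2: Compute squared deviations from the mean:
  (38 - 22.4)^2 = 243.36
  (10 - 22.4)^2 = 153.76
  (36 - 22.4)^2 = 184.96
  (32 - 22.4)^2 = 92.16
  (19 - 22.4)^2 = 11.56
  (48 - 22.4)^2 = 655.36
  (12 - 22.4)^2 = 108.16
  (3 - 22.4)^2 = 376.36
  (8 - 22.4)^2 = 207.36
  (18 - 22.4)^2 = 19.36
Step 3: Sum of squared deviations = 2052.4
Step 4: Sample variance = 2052.4 / 9 = 228.0444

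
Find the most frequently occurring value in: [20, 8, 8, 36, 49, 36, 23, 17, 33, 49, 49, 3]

49

Step 1: Count the frequency of each value:
  3: appears 1 time(s)
  8: appears 2 time(s)
  17: appears 1 time(s)
  20: appears 1 time(s)
  23: appears 1 time(s)
  33: appears 1 time(s)
  36: appears 2 time(s)
  49: appears 3 time(s)
Step 2: The value 49 appears most frequently (3 times).
Step 3: Mode = 49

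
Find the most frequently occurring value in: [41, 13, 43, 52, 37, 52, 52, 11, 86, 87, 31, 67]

52

Step 1: Count the frequency of each value:
  11: appears 1 time(s)
  13: appears 1 time(s)
  31: appears 1 time(s)
  37: appears 1 time(s)
  41: appears 1 time(s)
  43: appears 1 time(s)
  52: appears 3 time(s)
  67: appears 1 time(s)
  86: appears 1 time(s)
  87: appears 1 time(s)
Step 2: The value 52 appears most frequently (3 times).
Step 3: Mode = 52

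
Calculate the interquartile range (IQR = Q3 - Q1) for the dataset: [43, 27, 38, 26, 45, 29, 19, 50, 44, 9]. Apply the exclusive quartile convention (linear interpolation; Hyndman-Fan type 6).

20

Step 1: Sort the data: [9, 19, 26, 27, 29, 38, 43, 44, 45, 50]
Step 2: n = 10
Step 3: Using the exclusive quartile method:
  Q1 = 24.25
  Q2 (median) = 33.5
  Q3 = 44.25
  IQR = Q3 - Q1 = 44.25 - 24.25 = 20
Step 4: IQR = 20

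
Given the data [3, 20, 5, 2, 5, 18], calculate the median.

5

Step 1: Sort the data in ascending order: [2, 3, 5, 5, 18, 20]
Step 2: The number of values is n = 6.
Step 3: Since n is even, the median is the average of positions 3 and 4:
  Median = (5 + 5) / 2 = 5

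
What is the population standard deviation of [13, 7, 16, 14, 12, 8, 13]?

2.9966

Step 1: Compute the mean: 11.8571
Step 2: Sum of squared deviations from the mean: 62.8571
Step 3: Population variance = 62.8571 / 7 = 8.9796
Step 4: Standard deviation = sqrt(8.9796) = 2.9966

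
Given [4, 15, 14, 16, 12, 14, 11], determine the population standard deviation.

3.7307

Step 1: Compute the mean: 12.2857
Step 2: Sum of squared deviations from the mean: 97.4286
Step 3: Population variance = 97.4286 / 7 = 13.9184
Step 4: Standard deviation = sqrt(13.9184) = 3.7307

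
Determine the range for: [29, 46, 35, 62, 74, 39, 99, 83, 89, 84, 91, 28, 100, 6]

94

Step 1: Identify the maximum value: max = 100
Step 2: Identify the minimum value: min = 6
Step 3: Range = max - min = 100 - 6 = 94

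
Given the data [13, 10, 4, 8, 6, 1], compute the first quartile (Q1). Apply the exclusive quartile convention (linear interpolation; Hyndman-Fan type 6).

3.25

Step 1: Sort the data: [1, 4, 6, 8, 10, 13]
Step 2: n = 6
Step 3: Using the exclusive quartile method:
  Q1 = 3.25
  Q2 (median) = 7
  Q3 = 10.75
  IQR = Q3 - Q1 = 10.75 - 3.25 = 7.5
Step 4: Q1 = 3.25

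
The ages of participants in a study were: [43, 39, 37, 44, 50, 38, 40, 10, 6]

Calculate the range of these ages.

44

Step 1: Identify the maximum value: max = 50
Step 2: Identify the minimum value: min = 6
Step 3: Range = max - min = 50 - 6 = 44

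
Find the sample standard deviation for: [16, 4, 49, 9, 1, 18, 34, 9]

16.327

Step 1: Compute the mean: 17.5
Step 2: Sum of squared deviations from the mean: 1866
Step 3: Sample variance = 1866 / 7 = 266.5714
Step 4: Standard deviation = sqrt(266.5714) = 16.327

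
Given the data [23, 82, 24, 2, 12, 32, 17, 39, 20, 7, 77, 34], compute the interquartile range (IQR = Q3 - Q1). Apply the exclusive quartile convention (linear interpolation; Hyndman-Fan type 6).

24.5

Step 1: Sort the data: [2, 7, 12, 17, 20, 23, 24, 32, 34, 39, 77, 82]
Step 2: n = 12
Step 3: Using the exclusive quartile method:
  Q1 = 13.25
  Q2 (median) = 23.5
  Q3 = 37.75
  IQR = Q3 - Q1 = 37.75 - 13.25 = 24.5
Step 4: IQR = 24.5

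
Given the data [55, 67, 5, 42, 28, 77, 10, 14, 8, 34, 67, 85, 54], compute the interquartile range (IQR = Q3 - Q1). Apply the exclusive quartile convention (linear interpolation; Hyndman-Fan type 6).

55

Step 1: Sort the data: [5, 8, 10, 14, 28, 34, 42, 54, 55, 67, 67, 77, 85]
Step 2: n = 13
Step 3: Using the exclusive quartile method:
  Q1 = 12
  Q2 (median) = 42
  Q3 = 67
  IQR = Q3 - Q1 = 67 - 12 = 55
Step 4: IQR = 55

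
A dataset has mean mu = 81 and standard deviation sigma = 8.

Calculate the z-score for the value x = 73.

-1

Step 1: Recall the z-score formula: z = (x - mu) / sigma
Step 2: Substitute values: z = (73 - 81) / 8
Step 3: z = -8 / 8 = -1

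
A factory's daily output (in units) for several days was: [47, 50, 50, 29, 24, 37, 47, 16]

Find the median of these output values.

42

Step 1: Sort the data in ascending order: [16, 24, 29, 37, 47, 47, 50, 50]
Step 2: The number of values is n = 8.
Step 3: Since n is even, the median is the average of positions 4 and 5:
  Median = (37 + 47) / 2 = 42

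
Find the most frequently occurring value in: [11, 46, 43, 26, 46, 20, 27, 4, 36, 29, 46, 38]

46

Step 1: Count the frequency of each value:
  4: appears 1 time(s)
  11: appears 1 time(s)
  20: appears 1 time(s)
  26: appears 1 time(s)
  27: appears 1 time(s)
  29: appears 1 time(s)
  36: appears 1 time(s)
  38: appears 1 time(s)
  43: appears 1 time(s)
  46: appears 3 time(s)
Step 2: The value 46 appears most frequently (3 times).
Step 3: Mode = 46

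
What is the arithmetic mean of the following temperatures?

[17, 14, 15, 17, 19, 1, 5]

12.5714

Step 1: Sum all values: 17 + 14 + 15 + 17 + 19 + 1 + 5 = 88
Step 2: Count the number of values: n = 7
Step 3: Mean = sum / n = 88 / 7 = 12.5714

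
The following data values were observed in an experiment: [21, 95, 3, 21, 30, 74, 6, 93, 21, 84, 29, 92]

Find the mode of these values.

21

Step 1: Count the frequency of each value:
  3: appears 1 time(s)
  6: appears 1 time(s)
  21: appears 3 time(s)
  29: appears 1 time(s)
  30: appears 1 time(s)
  74: appears 1 time(s)
  84: appears 1 time(s)
  92: appears 1 time(s)
  93: appears 1 time(s)
  95: appears 1 time(s)
Step 2: The value 21 appears most frequently (3 times).
Step 3: Mode = 21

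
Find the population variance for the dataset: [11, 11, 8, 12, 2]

13.36

Step 1: Compute the mean: (11 + 11 + 8 + 12 + 2) / 5 = 8.8
Step 2: Compute squared deviations from the mean:
  (11 - 8.8)^2 = 4.84
  (11 - 8.8)^2 = 4.84
  (8 - 8.8)^2 = 0.64
  (12 - 8.8)^2 = 10.24
  (2 - 8.8)^2 = 46.24
Step 3: Sum of squared deviations = 66.8
Step 4: Population variance = 66.8 / 5 = 13.36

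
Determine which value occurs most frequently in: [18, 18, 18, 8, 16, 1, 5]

18

Step 1: Count the frequency of each value:
  1: appears 1 time(s)
  5: appears 1 time(s)
  8: appears 1 time(s)
  16: appears 1 time(s)
  18: appears 3 time(s)
Step 2: The value 18 appears most frequently (3 times).
Step 3: Mode = 18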